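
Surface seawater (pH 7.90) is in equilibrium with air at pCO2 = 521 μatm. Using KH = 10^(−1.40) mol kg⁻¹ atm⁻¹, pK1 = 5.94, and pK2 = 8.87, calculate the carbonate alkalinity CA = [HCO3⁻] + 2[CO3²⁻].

CA = 2.30 mmol/kg

[CO2*] = KH · pCO2 = 10^(−1.40) × 521×10^-6 = 2.074×10^-5 mol/kg
α₀ = 1/(1 + K1/[H⁺] + K1K2/[H⁺]²) = 1/(1 + 10^+1.96 + 10^+0.99) = 0.009806
DIC = [CO2*]/α₀ = 2.074×10^-5 / 0.009806 = 2.115 mmol/kg
CA = (α₁ + 2α₂)·DIC = (0.8944 + 2×0.09583) × 2.115 = 2.30 mmol/kg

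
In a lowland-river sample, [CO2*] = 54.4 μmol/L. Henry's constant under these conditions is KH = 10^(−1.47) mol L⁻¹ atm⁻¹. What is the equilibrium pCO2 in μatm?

pCO2 = 1610 μatm

KH = 10^(−1.47) = 3.388×10^-2 mol L⁻¹ atm⁻¹
pCO2 = [CO2*]/KH = 54.4×10^-6 / 3.388×10^-2 = 1.61×10^-3 atm = 1610 μatm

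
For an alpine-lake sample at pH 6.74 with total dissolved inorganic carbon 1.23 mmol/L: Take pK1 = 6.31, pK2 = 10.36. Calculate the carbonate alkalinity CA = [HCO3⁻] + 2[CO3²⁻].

CA = [HCO3⁻] + 2[CO3²⁻] = (α₁ + 2α₂)·DIC
At pH 6.74: [H⁺]/K1 = 10^-0.43 = 0.37154, K2/[H⁺] = 10^-3.62 = 0.00023988
α₁ = 1/(1 + 0.37154 + 0.00023988) = 1/1.3718 = 0.7290; α₂ = α₁·K2/[H⁺] = 0.0001749
α₁ + 2α₂ = 0.7293
CA = 0.7293 × 1.23 = 0.897 mmol/L

CA = 0.897 mmol/L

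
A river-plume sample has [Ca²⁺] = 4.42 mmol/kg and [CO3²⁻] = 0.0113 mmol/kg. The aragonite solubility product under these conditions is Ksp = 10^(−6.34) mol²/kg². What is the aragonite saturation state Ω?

Ksp = 10^(−6.34) = 4.571×10^-7
Ω = [Ca²⁺][CO3²⁻]/Ksp = (4.42×10^-3)(0.0113×10^-3) / 4.571×10^-7 = 0.109

Ω = 0.109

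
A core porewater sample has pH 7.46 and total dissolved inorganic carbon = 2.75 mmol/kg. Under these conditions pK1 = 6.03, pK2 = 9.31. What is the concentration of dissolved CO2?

α₀ = 1 / (1 + K1/[H⁺] + K1K2/[H⁺]²) = 1 / (1 + 10^+1.43 + 10^-0.42)
   = 1 / (1 + 26.915 + 0.38019) = 1/28.296 = 0.03534
[CO2*] = α₀ × DIC = 0.03534 × 2.75 = 0.0972 mmol/kg

[CO2*] = 0.0972 mmol/kg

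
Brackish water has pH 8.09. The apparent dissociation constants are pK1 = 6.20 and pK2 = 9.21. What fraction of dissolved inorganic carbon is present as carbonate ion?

α₂ = 0.0697

α₂ = 1 / (1 + [H⁺]/K2 + [H⁺]²/(K1K2)) = 1 / (1 + 10^+1.12 + 10^-0.77)
   = 1 / (1 + 13.183 + 0.16982) = 1/14.352 = 0.06967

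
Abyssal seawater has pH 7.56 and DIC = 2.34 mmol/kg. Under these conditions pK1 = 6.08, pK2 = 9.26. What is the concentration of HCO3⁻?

[HCO3⁻] = 2.22 mmol/kg

α₁ = 1 / (1 + [H⁺]/K1 + K2/[H⁺]) = 1 / (1 + 10^-1.48 + 10^-1.70)
   = 1 / (1 + 0.033113 + 0.019953) = 1/1.0531 = 0.9496
[HCO3⁻] = α₁ × DIC = 0.9496 × 2.34 = 2.22 mmol/kg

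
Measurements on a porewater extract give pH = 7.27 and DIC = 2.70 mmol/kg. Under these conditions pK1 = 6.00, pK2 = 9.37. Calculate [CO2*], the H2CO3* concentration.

α₀ = 1 / (1 + K1/[H⁺] + K1K2/[H⁺]²) = 1 / (1 + 10^+1.27 + 10^-0.83)
   = 1 / (1 + 18.621 + 0.14791) = 1/19.769 = 0.05058
[CO2*] = α₀ × DIC = 0.05058 × 2.70 = 0.137 mmol/kg

[CO2*] = 0.137 mmol/kg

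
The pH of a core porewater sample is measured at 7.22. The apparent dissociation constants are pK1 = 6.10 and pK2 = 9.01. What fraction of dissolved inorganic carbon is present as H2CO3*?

α₀ = 0.0695

α₀ = 1 / (1 + K1/[H⁺] + K1K2/[H⁺]²) = 1 / (1 + 10^+1.12 + 10^-0.67)
   = 1 / (1 + 13.183 + 0.21380) = 1/14.396 = 0.06946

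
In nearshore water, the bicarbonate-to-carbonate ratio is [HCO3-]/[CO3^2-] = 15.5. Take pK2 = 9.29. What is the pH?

From K2 = [H⁺][CO3^2-]/[HCO3-]:  pH = pK2 − log₁₀([HCO3-]/[CO3^2-])
log₁₀(15.5) = +1.190
pH = 9.29 − (+1.190) = 8.10

pH = 8.10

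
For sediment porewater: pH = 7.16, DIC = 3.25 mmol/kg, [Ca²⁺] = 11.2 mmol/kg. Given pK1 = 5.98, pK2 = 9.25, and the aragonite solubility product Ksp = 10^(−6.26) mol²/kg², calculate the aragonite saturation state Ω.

Ω = 0.501

α₂ = 1 / (1 + [H⁺]/K2 + [H⁺]²/(K1K2)) = 1 / (1 + 10^+2.09 + 10^+0.91)
   = 1 / (1 + 123.03 + 8.1283) = 1/132.16 = 0.007567
[CO3²⁻] = α₂ × DIC = 0.007567 × 3.25 = 0.02459 mmol/kg
Ksp = 10^(−6.26) = 5.495×10^-7
Ω = [Ca²⁺][CO3²⁻]/Ksp = (11.2×10^-3)(2.459×10^-5) / 5.495×10^-7 = 0.501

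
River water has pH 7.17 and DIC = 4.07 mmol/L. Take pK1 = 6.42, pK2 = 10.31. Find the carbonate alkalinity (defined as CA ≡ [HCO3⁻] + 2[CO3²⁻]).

CA = [HCO3⁻] + 2[CO3²⁻] = (α₁ + 2α₂)·DIC
At pH 7.17: [H⁺]/K1 = 10^-0.75 = 0.17783, K2/[H⁺] = 10^-3.14 = 0.00072444
α₁ = 1/(1 + 0.17783 + 0.00072444) = 1/1.1786 = 0.8485; α₂ = α₁·K2/[H⁺] = 0.0006147
α₁ + 2α₂ = 0.8497
CA = 0.8497 × 4.07 = 3.46 mmol/L

CA = 3.46 mmol/L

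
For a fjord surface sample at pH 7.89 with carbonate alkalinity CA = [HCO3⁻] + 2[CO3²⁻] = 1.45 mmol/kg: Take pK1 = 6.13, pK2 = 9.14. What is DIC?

CA = [HCO3⁻] + 2[CO3²⁻] = (α₁ + 2α₂)·DIC
At pH 7.89: [H⁺]/K1 = 10^-1.76 = 0.017378, K2/[H⁺] = 10^-1.25 = 0.056234
α₁ = 1/(1 + 0.017378 + 0.056234) = 1/1.0736 = 0.9314; α₂ = α₁·K2/[H⁺] = 0.05238
α₁ + 2α₂ = 1.0362
DIC = CA / (α₁ + 2α₂) = 1.45 / 1.0362 = 1.40 mmol/kg

DIC = 1.40 mmol/kg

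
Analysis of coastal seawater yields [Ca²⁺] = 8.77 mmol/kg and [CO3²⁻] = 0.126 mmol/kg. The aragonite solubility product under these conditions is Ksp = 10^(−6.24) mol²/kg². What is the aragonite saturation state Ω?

Ksp = 10^(−6.24) = 5.754×10^-7
Ω = [Ca²⁺][CO3²⁻]/Ksp = (8.77×10^-3)(0.126×10^-3) / 5.754×10^-7 = 1.92

Ω = 1.92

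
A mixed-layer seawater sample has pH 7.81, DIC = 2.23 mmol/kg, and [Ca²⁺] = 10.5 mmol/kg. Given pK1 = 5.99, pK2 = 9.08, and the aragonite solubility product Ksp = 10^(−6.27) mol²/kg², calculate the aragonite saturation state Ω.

Ω = 2.19

α₂ = 1 / (1 + [H⁺]/K2 + [H⁺]²/(K1K2)) = 1 / (1 + 10^+1.27 + 10^-0.55)
   = 1 / (1 + 18.621 + 0.28184) = 1/19.903 = 0.05024
[CO3²⁻] = α₂ × DIC = 0.05024 × 2.23 = 0.1120 mmol/kg
Ksp = 10^(−6.27) = 5.370×10^-7
Ω = [Ca²⁺][CO3²⁻]/Ksp = (10.5×10^-3)(1.120×10^-4) / 5.370×10^-7 = 2.19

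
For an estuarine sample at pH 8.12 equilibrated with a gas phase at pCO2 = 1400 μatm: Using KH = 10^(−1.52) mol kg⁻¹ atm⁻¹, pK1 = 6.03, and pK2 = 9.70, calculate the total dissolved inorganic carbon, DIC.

DIC = 5.38 mmol/kg

[CO2*] = KH · pCO2 = 10^(−1.52) × 1400×10^-6 = 4.228×10^-5 mol/kg
α₀ = 1/(1 + K1/[H⁺] + K1K2/[H⁺]²) = 1/(1 + 10^+2.09 + 10^+0.51) = 0.007858
DIC = [CO2*]/α₀ = 4.228×10^-5 / 0.007858 = 5.38 mmol/kg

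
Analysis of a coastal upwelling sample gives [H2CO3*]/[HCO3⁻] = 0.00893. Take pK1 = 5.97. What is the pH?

From K1 = [H⁺][HCO3⁻]/[H2CO3*]:  pH = pK1 − log₁₀([H2CO3*]/[HCO3⁻])
log₁₀(0.00893) = -2.049
pH = 5.97 − (-2.049) = 8.02

pH = 8.02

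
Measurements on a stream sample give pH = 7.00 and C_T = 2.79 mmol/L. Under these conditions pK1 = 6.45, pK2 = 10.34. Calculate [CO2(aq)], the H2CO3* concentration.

α₀ = 1 / (1 + K1/[H⁺] + K1K2/[H⁺]²) = 1 / (1 + 10^+0.55 + 10^-2.79)
   = 1 / (1 + 3.5481 + 0.0016218) = 1/4.5498 = 0.2198
[CO2*] = α₀ × DIC = 0.2198 × 2.79 = 0.613 mmol/L

[CO2*] = 0.613 mmol/L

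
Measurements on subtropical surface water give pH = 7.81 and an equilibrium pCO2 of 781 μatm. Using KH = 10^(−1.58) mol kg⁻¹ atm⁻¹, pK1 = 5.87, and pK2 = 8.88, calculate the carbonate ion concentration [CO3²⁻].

[CO2*] = KH · pCO2 = 10^(−1.58) × 781×10^-6 = 2.054×10^-5 mol/kg
α₀ = 1/(1 + K1/[H⁺] + K1K2/[H⁺]²) = 1/(1 + 10^+1.94 + 10^+0.87) = 0.01047
DIC = [CO2*]/α₀ = 2.054×10^-5 / 0.01047 = 1.962 mmol/kg
[CO3²⁻] = α₂·DIC; α₂ = 0.07762, so [CO3²⁻] = 0.07762 × 1.962 = 0.152 mmol/kg

[CO3²⁻] = 0.152 mmol/kg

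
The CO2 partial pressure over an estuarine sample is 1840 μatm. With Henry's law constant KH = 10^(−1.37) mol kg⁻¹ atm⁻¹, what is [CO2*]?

[CO2*] = 78.5 μmol/kg

KH = 10^(−1.37) = 4.266×10^-2 mol kg⁻¹ atm⁻¹
[CO2*] = KH · pCO2 = 4.266×10^-2 × 1840×10^-6 atm = 7.85×10^-5 mol/kg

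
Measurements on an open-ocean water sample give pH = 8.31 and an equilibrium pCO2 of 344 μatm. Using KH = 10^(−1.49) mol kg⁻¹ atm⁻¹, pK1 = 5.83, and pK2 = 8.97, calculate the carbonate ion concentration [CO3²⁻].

[CO3²⁻] = 0.735 mmol/kg

[CO2*] = KH · pCO2 = 10^(−1.49) × 344×10^-6 = 1.113×10^-5 mol/kg
α₀ = 1/(1 + K1/[H⁺] + K1K2/[H⁺]²) = 1/(1 + 10^+2.48 + 10^+1.82) = 0.002710
DIC = [CO2*]/α₀ = 1.113×10^-5 / 0.002710 = 4.108 mmol/kg
[CO3²⁻] = α₂·DIC; α₂ = 0.1790, so [CO3²⁻] = 0.1790 × 4.108 = 0.735 mmol/kg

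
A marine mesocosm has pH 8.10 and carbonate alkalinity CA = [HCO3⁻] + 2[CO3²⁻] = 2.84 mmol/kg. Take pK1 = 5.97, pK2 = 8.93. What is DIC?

DIC = 2.53 mmol/kg

CA = [HCO3⁻] + 2[CO3²⁻] = (α₁ + 2α₂)·DIC
At pH 8.10: [H⁺]/K1 = 10^-2.13 = 0.0074131, K2/[H⁺] = 10^-0.83 = 0.14791
α₁ = 1/(1 + 0.0074131 + 0.14791) = 1/1.1553 = 0.8656; α₂ = α₁·K2/[H⁺] = 0.1280
α₁ + 2α₂ = 1.1216
DIC = CA / (α₁ + 2α₂) = 2.84 / 1.1216 = 2.53 mmol/kg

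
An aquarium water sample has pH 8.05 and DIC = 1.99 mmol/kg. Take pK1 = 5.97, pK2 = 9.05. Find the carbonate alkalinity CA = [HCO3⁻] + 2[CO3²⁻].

CA = 2.15 mmol/kg

CA = [HCO3⁻] + 2[CO3²⁻] = (α₁ + 2α₂)·DIC
At pH 8.05: [H⁺]/K1 = 10^-2.08 = 0.0083176, K2/[H⁺] = 10^-1.00 = 0.10000
α₁ = 1/(1 + 0.0083176 + 0.10000) = 1/1.1083 = 0.9023; α₂ = α₁·K2/[H⁺] = 0.09023
α₁ + 2α₂ = 1.0827
CA = 1.0827 × 1.99 = 2.15 mmol/kg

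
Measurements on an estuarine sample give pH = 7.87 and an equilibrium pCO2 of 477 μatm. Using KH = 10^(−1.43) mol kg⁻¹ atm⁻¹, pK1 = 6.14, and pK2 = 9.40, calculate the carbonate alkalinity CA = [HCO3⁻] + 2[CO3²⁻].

[CO2*] = KH · pCO2 = 10^(−1.43) × 477×10^-6 = 1.772×10^-5 mol/kg
α₀ = 1/(1 + K1/[H⁺] + K1K2/[H⁺]²) = 1/(1 + 10^+1.73 + 10^+0.20) = 0.01777
DIC = [CO2*]/α₀ = 1.772×10^-5 / 0.01777 = 0.9976 mmol/kg
CA = (α₁ + 2α₂)·DIC = (0.9541 + 2×0.02816) × 0.9976 = 1.01 mmol/kg

CA = 1.01 mmol/kg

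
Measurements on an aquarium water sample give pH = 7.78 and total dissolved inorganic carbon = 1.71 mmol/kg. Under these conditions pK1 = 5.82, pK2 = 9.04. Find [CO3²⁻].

[CO3²⁻] = 0.0882 mmol/kg

α₂ = 1 / (1 + [H⁺]/K2 + [H⁺]²/(K1K2)) = 1 / (1 + 10^+1.26 + 10^-0.70)
   = 1 / (1 + 18.197 + 0.19953) = 1/19.397 = 0.05156
[CO3²⁻] = α₂ × DIC = 0.05156 × 1.71 = 0.0882 mmol/kg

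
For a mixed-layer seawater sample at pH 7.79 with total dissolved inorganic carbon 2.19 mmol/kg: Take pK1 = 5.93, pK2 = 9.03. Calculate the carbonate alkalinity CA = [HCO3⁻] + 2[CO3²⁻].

CA = [HCO3⁻] + 2[CO3²⁻] = (α₁ + 2α₂)·DIC
At pH 7.79: [H⁺]/K1 = 10^-1.86 = 0.013804, K2/[H⁺] = 10^-1.24 = 0.057544
α₁ = 1/(1 + 0.013804 + 0.057544) = 1/1.0713 = 0.9334; α₂ = α₁·K2/[H⁺] = 0.05371
α₁ + 2α₂ = 1.0408
CA = 1.0408 × 2.19 = 2.28 mmol/kg

CA = 2.28 mmol/kg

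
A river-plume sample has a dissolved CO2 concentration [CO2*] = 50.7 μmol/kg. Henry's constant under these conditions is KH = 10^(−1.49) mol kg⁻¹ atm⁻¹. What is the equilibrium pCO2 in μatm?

pCO2 = 1570 μatm

KH = 10^(−1.49) = 3.236×10^-2 mol kg⁻¹ atm⁻¹
pCO2 = [CO2*]/KH = 50.7×10^-6 / 3.236×10^-2 = 1.57×10^-3 atm = 1570 μatm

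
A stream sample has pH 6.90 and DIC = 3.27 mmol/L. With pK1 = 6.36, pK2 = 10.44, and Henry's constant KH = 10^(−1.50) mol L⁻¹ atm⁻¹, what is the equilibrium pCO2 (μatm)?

pCO2 = 2.31×10^4 μatm

α₀ = 1 / (1 + K1/[H⁺] + K1K2/[H⁺]²) = 1 / (1 + 10^+0.54 + 10^-3.00)
   = 1 / (1 + 3.4674 + 0.0010000) = 1/4.4684 = 0.2238
[CO2*] = α₀ × DIC = 0.2238 × 3.27 = 0.7318 mmol/L
pCO2 = [CO2*]/KH = 7.318×10^-4 / 3.162×10^-2 = 2.31×10^4 μatm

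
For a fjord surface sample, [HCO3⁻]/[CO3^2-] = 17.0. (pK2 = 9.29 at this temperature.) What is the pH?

From K2 = [H⁺][CO3^2-]/[HCO3⁻]:  pH = pK2 − log₁₀([HCO3⁻]/[CO3^2-])
log₁₀(17.0) = +1.230
pH = 9.29 − (+1.230) = 8.06

pH = 8.06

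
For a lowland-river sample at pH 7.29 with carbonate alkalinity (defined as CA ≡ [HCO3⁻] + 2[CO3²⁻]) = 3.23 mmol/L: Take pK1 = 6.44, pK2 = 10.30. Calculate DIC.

DIC = 3.68 mmol/L

CA = [HCO3⁻] + 2[CO3²⁻] = (α₁ + 2α₂)·DIC
At pH 7.29: [H⁺]/K1 = 10^-0.85 = 0.14125, K2/[H⁺] = 10^-3.01 = 0.00097724
α₁ = 1/(1 + 0.14125 + 0.00097724) = 1/1.1422 = 0.8755; α₂ = α₁·K2/[H⁺] = 0.0008556
α₁ + 2α₂ = 0.8772
DIC = CA / (α₁ + 2α₂) = 3.23 / 0.8772 = 3.68 mmol/L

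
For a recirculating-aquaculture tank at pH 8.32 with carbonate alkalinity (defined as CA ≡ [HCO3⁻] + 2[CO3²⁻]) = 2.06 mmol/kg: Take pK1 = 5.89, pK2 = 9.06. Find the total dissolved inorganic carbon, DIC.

CA = [HCO3⁻] + 2[CO3²⁻] = (α₁ + 2α₂)·DIC
At pH 8.32: [H⁺]/K1 = 10^-2.43 = 0.0037154, K2/[H⁺] = 10^-0.74 = 0.18197
α₁ = 1/(1 + 0.0037154 + 0.18197) = 1/1.1857 = 0.8434; α₂ = α₁·K2/[H⁺] = 0.1535
α₁ + 2α₂ = 1.1503
DIC = CA / (α₁ + 2α₂) = 2.06 / 1.1503 = 1.79 mmol/kg

DIC = 1.79 mmol/kg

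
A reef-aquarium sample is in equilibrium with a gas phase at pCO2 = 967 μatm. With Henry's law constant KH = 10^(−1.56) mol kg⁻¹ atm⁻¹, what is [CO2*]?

KH = 10^(−1.56) = 2.754×10^-2 mol kg⁻¹ atm⁻¹
[CO2*] = KH · pCO2 = 2.754×10^-2 × 967×10^-6 atm = 2.66×10^-5 mol/kg

[CO2*] = 26.6 μmol/kg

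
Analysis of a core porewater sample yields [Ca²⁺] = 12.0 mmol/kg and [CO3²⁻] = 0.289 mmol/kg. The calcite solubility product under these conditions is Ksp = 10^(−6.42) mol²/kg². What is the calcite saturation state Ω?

Ω = 9.12

Ksp = 10^(−6.42) = 3.802×10^-7
Ω = [Ca²⁺][CO3²⁻]/Ksp = (12.0×10^-3)(0.289×10^-3) / 3.802×10^-7 = 9.12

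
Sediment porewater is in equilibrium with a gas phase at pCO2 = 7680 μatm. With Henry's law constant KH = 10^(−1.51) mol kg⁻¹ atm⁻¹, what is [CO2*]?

[CO2*] = 237 μmol/kg

KH = 10^(−1.51) = 3.090×10^-2 mol kg⁻¹ atm⁻¹
[CO2*] = KH · pCO2 = 3.090×10^-2 × 7680×10^-6 atm = 2.37×10^-4 mol/kg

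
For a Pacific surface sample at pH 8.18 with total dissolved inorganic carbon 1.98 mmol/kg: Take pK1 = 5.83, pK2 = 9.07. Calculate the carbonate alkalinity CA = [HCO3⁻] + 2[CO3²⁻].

CA = 2.20 mmol/kg

CA = [HCO3⁻] + 2[CO3²⁻] = (α₁ + 2α₂)·DIC
At pH 8.18: [H⁺]/K1 = 10^-2.35 = 0.0044668, K2/[H⁺] = 10^-0.89 = 0.12882
α₁ = 1/(1 + 0.0044668 + 0.12882) = 1/1.1333 = 0.8824; α₂ = α₁·K2/[H⁺] = 0.1137
α₁ + 2α₂ = 1.1097
CA = 1.1097 × 1.98 = 2.20 mmol/kg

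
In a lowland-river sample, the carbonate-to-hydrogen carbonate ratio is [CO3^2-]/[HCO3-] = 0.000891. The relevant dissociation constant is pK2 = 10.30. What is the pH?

From K2 = [H⁺][CO3^2-]/[HCO3-]:  pH = pK2 + log₁₀([CO3^2-]/[HCO3-])
log₁₀(0.000891) = -3.050
pH = 10.30 + (-3.050) = 7.25

pH = 7.25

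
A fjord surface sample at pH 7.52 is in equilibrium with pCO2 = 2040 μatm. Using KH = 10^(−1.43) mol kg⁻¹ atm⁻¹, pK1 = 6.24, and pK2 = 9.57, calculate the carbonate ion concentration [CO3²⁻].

[CO2*] = KH · pCO2 = 10^(−1.43) × 2040×10^-6 = 7.579×10^-5 mol/kg
α₀ = 1/(1 + K1/[H⁺] + K1K2/[H⁺]²) = 1/(1 + 10^+1.28 + 10^-0.77) = 0.04945
DIC = [CO2*]/α₀ = 7.579×10^-5 / 0.04945 = 1.533 mmol/kg
[CO3²⁻] = α₂·DIC; α₂ = 0.008397, so [CO3²⁻] = 0.008397 × 1.533 = 0.0129 mmol/kg = 12.9 μmol/kg

[CO3²⁻] = 12.9 μmol/kg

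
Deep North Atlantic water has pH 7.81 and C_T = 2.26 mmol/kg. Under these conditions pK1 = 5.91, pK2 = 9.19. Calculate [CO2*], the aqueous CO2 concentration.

α₀ = 1 / (1 + K1/[H⁺] + K1K2/[H⁺]²) = 1 / (1 + 10^+1.90 + 10^+0.52)
   = 1 / (1 + 79.433 + 3.3113) = 1/83.744 = 0.01194
[CO2*] = α₀ × DIC = 0.01194 × 2.26 = 0.0270 mmol/kg

[CO2*] = 0.0270 mmol/kg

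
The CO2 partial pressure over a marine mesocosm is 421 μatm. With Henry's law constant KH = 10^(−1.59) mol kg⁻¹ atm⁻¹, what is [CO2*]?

[CO2*] = 10.8 μmol/kg

KH = 10^(−1.59) = 2.570×10^-2 mol kg⁻¹ atm⁻¹
[CO2*] = KH · pCO2 = 2.570×10^-2 × 421×10^-6 atm = 1.08×10^-5 mol/kg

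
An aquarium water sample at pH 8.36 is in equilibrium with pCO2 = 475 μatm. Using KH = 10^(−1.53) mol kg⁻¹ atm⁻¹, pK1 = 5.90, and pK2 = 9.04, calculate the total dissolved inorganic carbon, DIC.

DIC = 4.90 mmol/kg

[CO2*] = KH · pCO2 = 10^(−1.53) × 475×10^-6 = 1.402×10^-5 mol/kg
α₀ = 1/(1 + K1/[H⁺] + K1K2/[H⁺]²) = 1/(1 + 10^+2.46 + 10^+1.78) = 0.002860
DIC = [CO2*]/α₀ = 1.402×10^-5 / 0.002860 = 4.90 mmol/kg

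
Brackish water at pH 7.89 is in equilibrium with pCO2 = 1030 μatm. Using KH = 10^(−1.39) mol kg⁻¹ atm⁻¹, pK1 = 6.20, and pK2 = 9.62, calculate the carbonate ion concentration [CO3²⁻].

[CO3²⁻] = 0.0383 mmol/kg

[CO2*] = KH · pCO2 = 10^(−1.39) × 1030×10^-6 = 4.196×10^-5 mol/kg
α₀ = 1/(1 + K1/[H⁺] + K1K2/[H⁺]²) = 1/(1 + 10^+1.69 + 10^-0.04) = 0.01965
DIC = [CO2*]/α₀ = 4.196×10^-5 / 0.01965 = 2.135 mmol/kg
[CO3²⁻] = α₂·DIC; α₂ = 0.01792, so [CO3²⁻] = 0.01792 × 2.135 = 0.0383 mmol/kg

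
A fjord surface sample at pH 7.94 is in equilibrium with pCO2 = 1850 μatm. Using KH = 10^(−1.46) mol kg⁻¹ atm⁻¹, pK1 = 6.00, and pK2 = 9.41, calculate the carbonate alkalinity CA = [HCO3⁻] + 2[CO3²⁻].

[CO2*] = KH · pCO2 = 10^(−1.46) × 1850×10^-6 = 6.415×10^-5 mol/kg
α₀ = 1/(1 + K1/[H⁺] + K1K2/[H⁺]²) = 1/(1 + 10^+1.94 + 10^+0.47) = 0.01098
DIC = [CO2*]/α₀ = 6.415×10^-5 / 0.01098 = 5.840 mmol/kg
CA = (α₁ + 2α₂)·DIC = (0.9566 + 2×0.03241) × 5.840 = 5.97 mmol/kg

CA = 5.97 mmol/kg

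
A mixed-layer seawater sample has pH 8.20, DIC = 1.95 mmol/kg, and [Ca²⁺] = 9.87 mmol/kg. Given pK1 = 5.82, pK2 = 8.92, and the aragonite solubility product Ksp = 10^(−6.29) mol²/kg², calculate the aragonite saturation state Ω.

Ω = 5.99

α₂ = 1 / (1 + [H⁺]/K2 + [H⁺]²/(K1K2)) = 1 / (1 + 10^+0.72 + 10^-1.66)
   = 1 / (1 + 5.2481 + 0.021878) = 1/6.2700 = 0.1595
[CO3²⁻] = α₂ × DIC = 0.1595 × 1.95 = 0.3110 mmol/kg
Ksp = 10^(−6.29) = 5.129×10^-7
Ω = [Ca²⁺][CO3²⁻]/Ksp = (9.87×10^-3)(3.110×10^-4) / 5.129×10^-7 = 5.99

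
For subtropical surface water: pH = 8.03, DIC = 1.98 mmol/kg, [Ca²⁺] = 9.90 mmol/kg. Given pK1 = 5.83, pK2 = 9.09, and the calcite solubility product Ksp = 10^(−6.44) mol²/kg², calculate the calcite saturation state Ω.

Ω = 4.30

α₂ = 1 / (1 + [H⁺]/K2 + [H⁺]²/(K1K2)) = 1 / (1 + 10^+1.06 + 10^-1.14)
   = 1 / (1 + 11.482 + 0.072444) = 1/12.554 = 0.07966
[CO3²⁻] = α₂ × DIC = 0.07966 × 1.98 = 0.1577 mmol/kg
Ksp = 10^(−6.44) = 3.631×10^-7
Ω = [Ca²⁺][CO3²⁻]/Ksp = (9.90×10^-3)(1.577×10^-4) / 3.631×10^-7 = 4.30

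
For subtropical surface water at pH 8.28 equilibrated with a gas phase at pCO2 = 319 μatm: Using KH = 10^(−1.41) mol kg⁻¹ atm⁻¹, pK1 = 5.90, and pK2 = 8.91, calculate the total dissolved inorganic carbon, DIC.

[CO2*] = KH · pCO2 = 10^(−1.41) × 319×10^-6 = 1.241×10^-5 mol/kg
α₀ = 1/(1 + K1/[H⁺] + K1K2/[H⁺]²) = 1/(1 + 10^+2.38 + 10^+1.75) = 0.003366
DIC = [CO2*]/α₀ = 1.241×10^-5 / 0.003366 = 3.69 mmol/kg

DIC = 3.69 mmol/kg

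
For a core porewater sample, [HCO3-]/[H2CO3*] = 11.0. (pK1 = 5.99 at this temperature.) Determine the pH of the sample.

pH = 7.03

From K1 = [H⁺][HCO3-]/[H2CO3*]:  pH = pK1 + log₁₀([HCO3-]/[H2CO3*])
log₁₀(11.0) = +1.041
pH = 5.99 + (+1.041) = 7.03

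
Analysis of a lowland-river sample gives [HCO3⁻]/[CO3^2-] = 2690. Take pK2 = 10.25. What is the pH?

From K2 = [H⁺][CO3^2-]/[HCO3⁻]:  pH = pK2 − log₁₀([HCO3⁻]/[CO3^2-])
log₁₀(2690) = +3.430
pH = 10.25 − (+3.430) = 6.82

pH = 6.82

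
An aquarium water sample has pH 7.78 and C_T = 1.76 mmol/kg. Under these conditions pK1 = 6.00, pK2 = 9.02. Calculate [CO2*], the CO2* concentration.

α₀ = 1 / (1 + K1/[H⁺] + K1K2/[H⁺]²) = 1 / (1 + 10^+1.78 + 10^+0.54)
   = 1 / (1 + 60.256 + 3.4674) = 1/64.723 = 0.01545
[CO2*] = α₀ × DIC = 0.01545 × 1.76 = 0.0272 mmol/kg

[CO2*] = 0.0272 mmol/kg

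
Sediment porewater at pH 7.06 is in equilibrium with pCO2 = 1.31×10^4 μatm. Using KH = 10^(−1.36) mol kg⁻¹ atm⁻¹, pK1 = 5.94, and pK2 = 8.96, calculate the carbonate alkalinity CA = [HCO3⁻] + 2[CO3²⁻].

CA = 7.73 mmol/kg

[CO2*] = KH · pCO2 = 10^(−1.36) × 1.31×10^4×10^-6 = 5.718×10^-4 mol/kg
α₀ = 1/(1 + K1/[H⁺] + K1K2/[H⁺]²) = 1/(1 + 10^+1.12 + 10^-0.78) = 0.06969
DIC = [CO2*]/α₀ = 5.718×10^-4 / 0.06969 = 8.205 mmol/kg
CA = (α₁ + 2α₂)·DIC = (0.9187 + 2×0.01157) × 8.205 = 7.73 mmol/kg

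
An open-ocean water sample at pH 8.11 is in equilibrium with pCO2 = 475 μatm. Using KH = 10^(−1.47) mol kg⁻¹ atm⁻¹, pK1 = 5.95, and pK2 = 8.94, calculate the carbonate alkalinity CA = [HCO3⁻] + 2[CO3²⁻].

CA = 3.01 mmol/kg

[CO2*] = KH · pCO2 = 10^(−1.47) × 475×10^-6 = 1.610×10^-5 mol/kg
α₀ = 1/(1 + K1/[H⁺] + K1K2/[H⁺]²) = 1/(1 + 10^+2.16 + 10^+1.33) = 0.005991
DIC = [CO2*]/α₀ = 1.610×10^-5 / 0.005991 = 2.687 mmol/kg
CA = (α₁ + 2α₂)·DIC = (0.8659 + 2×0.1281) × 2.687 = 3.01 mmol/kg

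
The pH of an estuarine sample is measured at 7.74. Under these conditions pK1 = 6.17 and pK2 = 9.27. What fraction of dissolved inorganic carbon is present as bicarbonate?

α₁ = 0.947

α₁ = 1 / (1 + [H⁺]/K1 + K2/[H⁺]) = 1 / (1 + 10^-1.57 + 10^-1.53)
   = 1 / (1 + 0.026915 + 0.029512) = 1/1.0564 = 0.9466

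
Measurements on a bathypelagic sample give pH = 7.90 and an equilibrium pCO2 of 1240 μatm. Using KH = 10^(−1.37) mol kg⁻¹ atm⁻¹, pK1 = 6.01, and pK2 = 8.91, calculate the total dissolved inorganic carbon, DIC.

[CO2*] = KH · pCO2 = 10^(−1.37) × 1240×10^-6 = 5.290×10^-5 mol/kg
α₀ = 1/(1 + K1/[H⁺] + K1K2/[H⁺]²) = 1/(1 + 10^+1.89 + 10^+0.88) = 0.01160
DIC = [CO2*]/α₀ = 5.290×10^-5 / 0.01160 = 4.56 mmol/kg

DIC = 4.56 mmol/kg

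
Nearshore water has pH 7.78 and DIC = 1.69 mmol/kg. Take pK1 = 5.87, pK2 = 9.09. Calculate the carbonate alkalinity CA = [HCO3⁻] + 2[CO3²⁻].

CA = [HCO3⁻] + 2[CO3²⁻] = (α₁ + 2α₂)·DIC
At pH 7.78: [H⁺]/K1 = 10^-1.91 = 0.012303, K2/[H⁺] = 10^-1.31 = 0.048978
α₁ = 1/(1 + 0.012303 + 0.048978) = 1/1.0613 = 0.9423; α₂ = α₁·K2/[H⁺] = 0.04615
α₁ + 2α₂ = 1.0346
CA = 1.0346 × 1.69 = 1.75 mmol/kg

CA = 1.75 mmol/kg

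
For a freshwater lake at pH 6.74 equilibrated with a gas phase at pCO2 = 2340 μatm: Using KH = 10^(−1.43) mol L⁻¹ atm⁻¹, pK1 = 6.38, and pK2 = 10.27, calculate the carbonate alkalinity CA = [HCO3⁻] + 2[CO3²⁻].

CA = 0.199 mmol/L

[CO2*] = KH · pCO2 = 10^(−1.43) × 2340×10^-6 = 8.694×10^-5 mol/L
α₀ = 1/(1 + K1/[H⁺] + K1K2/[H⁺]²) = 1/(1 + 10^+0.36 + 10^-3.17) = 0.3038
DIC = [CO2*]/α₀ = 8.694×10^-5 / 0.3038 = 0.2862 mmol/L
CA = (α₁ + 2α₂)·DIC = (0.6960 + 2×0.0002054) × 0.2862 = 0.199 mmol/L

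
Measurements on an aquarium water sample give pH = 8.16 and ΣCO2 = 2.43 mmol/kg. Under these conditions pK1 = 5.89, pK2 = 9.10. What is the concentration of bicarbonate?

α₁ = 1 / (1 + [H⁺]/K1 + K2/[H⁺]) = 1 / (1 + 10^-2.27 + 10^-0.94)
   = 1 / (1 + 0.0053703 + 0.11482) = 1/1.1202 = 0.8927
[HCO3⁻] = α₁ × DIC = 0.8927 × 2.43 = 2.17 mmol/kg

[HCO3⁻] = 2.17 mmol/kg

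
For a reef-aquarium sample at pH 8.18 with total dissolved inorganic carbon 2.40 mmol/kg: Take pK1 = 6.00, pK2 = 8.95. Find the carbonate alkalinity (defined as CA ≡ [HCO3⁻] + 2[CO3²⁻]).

CA = [HCO3⁻] + 2[CO3²⁻] = (α₁ + 2α₂)·DIC
At pH 8.18: [H⁺]/K1 = 10^-2.18 = 0.0066069, K2/[H⁺] = 10^-0.77 = 0.16982
α₁ = 1/(1 + 0.0066069 + 0.16982) = 1/1.1764 = 0.8500; α₂ = α₁·K2/[H⁺] = 0.1444
α₁ + 2α₂ = 1.1387
CA = 1.1387 × 2.40 = 2.73 mmol/kg

CA = 2.73 mmol/kg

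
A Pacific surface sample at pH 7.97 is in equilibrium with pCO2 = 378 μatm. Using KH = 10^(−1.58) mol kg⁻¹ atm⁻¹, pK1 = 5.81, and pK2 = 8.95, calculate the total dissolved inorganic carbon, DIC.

DIC = 1.60 mmol/kg

[CO2*] = KH · pCO2 = 10^(−1.58) × 378×10^-6 = 9.942×10^-6 mol/kg
α₀ = 1/(1 + K1/[H⁺] + K1K2/[H⁺]²) = 1/(1 + 10^+2.16 + 10^+1.18) = 0.006224
DIC = [CO2*]/α₀ = 9.942×10^-6 / 0.006224 = 1.60 mmol/kg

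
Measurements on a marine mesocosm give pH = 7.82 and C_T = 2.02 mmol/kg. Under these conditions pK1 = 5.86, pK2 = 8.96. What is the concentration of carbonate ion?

[CO3²⁻] = 0.135 mmol/kg

α₂ = 1 / (1 + [H⁺]/K2 + [H⁺]²/(K1K2)) = 1 / (1 + 10^+1.14 + 10^-0.82)
   = 1 / (1 + 13.804 + 0.15136) = 1/14.955 = 0.06687
[CO3²⁻] = α₂ × DIC = 0.06687 × 2.02 = 0.135 mmol/kg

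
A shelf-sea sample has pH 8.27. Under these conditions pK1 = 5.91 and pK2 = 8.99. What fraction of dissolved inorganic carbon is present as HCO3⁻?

α₁ = 1 / (1 + [H⁺]/K1 + K2/[H⁺]) = 1 / (1 + 10^-2.36 + 10^-0.72)
   = 1 / (1 + 0.0043652 + 0.19055) = 1/1.1949 = 0.8369

α₁ = 0.837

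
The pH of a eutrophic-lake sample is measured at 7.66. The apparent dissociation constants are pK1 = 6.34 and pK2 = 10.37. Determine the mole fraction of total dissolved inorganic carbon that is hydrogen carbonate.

α₁ = 0.953

α₁ = 1 / (1 + [H⁺]/K1 + K2/[H⁺]) = 1 / (1 + 10^-1.32 + 10^-2.71)
   = 1 / (1 + 0.047863 + 0.0019498) = 1/1.0498 = 0.9526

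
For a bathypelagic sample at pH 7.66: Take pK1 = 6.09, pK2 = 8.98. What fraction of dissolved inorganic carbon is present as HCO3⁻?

α₁ = 0.930

α₁ = 1 / (1 + [H⁺]/K1 + K2/[H⁺]) = 1 / (1 + 10^-1.57 + 10^-1.32)
   = 1 / (1 + 0.026915 + 0.047863) = 1/1.0748 = 0.9304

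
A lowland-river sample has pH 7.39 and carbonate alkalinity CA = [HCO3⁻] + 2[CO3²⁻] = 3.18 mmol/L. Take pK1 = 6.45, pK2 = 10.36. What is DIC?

DIC = 3.54 mmol/L

CA = [HCO3⁻] + 2[CO3²⁻] = (α₁ + 2α₂)·DIC
At pH 7.39: [H⁺]/K1 = 10^-0.94 = 0.11482, K2/[H⁺] = 10^-2.97 = 0.0010715
α₁ = 1/(1 + 0.11482 + 0.0010715) = 1/1.1159 = 0.8961; α₂ = α₁·K2/[H⁺] = 0.0009602
α₁ + 2α₂ = 0.8981
DIC = CA / (α₁ + 2α₂) = 3.18 / 0.8981 = 3.54 mmol/L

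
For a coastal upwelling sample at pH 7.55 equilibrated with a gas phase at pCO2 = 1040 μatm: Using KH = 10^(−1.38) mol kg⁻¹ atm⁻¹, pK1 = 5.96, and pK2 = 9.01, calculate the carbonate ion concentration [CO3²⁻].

[CO2*] = KH · pCO2 = 10^(−1.38) × 1040×10^-6 = 4.335×10^-5 mol/kg
α₀ = 1/(1 + K1/[H⁺] + K1K2/[H⁺]²) = 1/(1 + 10^+1.59 + 10^+0.13) = 0.02424
DIC = [CO2*]/α₀ = 4.335×10^-5 / 0.02424 = 1.789 mmol/kg
[CO3²⁻] = α₂·DIC; α₂ = 0.03270, so [CO3²⁻] = 0.03270 × 1.789 = 0.0585 mmol/kg

[CO3²⁻] = 0.0585 mmol/kg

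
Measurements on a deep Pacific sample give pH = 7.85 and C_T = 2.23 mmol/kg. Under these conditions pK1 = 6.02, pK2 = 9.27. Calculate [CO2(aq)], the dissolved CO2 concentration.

α₀ = 1 / (1 + K1/[H⁺] + K1K2/[H⁺]²) = 1 / (1 + 10^+1.83 + 10^+0.41)
   = 1 / (1 + 67.608 + 2.5704) = 1/71.179 = 0.01405
[CO2*] = α₀ × DIC = 0.01405 × 2.23 = 0.0313 mmol/kg

[CO2*] = 0.0313 mmol/kg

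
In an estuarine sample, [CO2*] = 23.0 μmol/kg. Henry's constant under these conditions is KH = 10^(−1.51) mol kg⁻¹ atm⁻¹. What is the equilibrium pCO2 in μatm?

pCO2 = 744 μatm

KH = 10^(−1.51) = 3.090×10^-2 mol kg⁻¹ atm⁻¹
pCO2 = [CO2*]/KH = 23.0×10^-6 / 3.090×10^-2 = 7.44×10^-4 atm = 744 μatm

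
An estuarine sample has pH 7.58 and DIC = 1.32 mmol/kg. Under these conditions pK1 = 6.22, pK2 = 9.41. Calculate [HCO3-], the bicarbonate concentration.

α₁ = 1 / (1 + [H⁺]/K1 + K2/[H⁺]) = 1 / (1 + 10^-1.36 + 10^-1.83)
   = 1 / (1 + 0.043652 + 0.014791) = 1/1.0584 = 0.9448
[HCO3⁻] = α₁ × DIC = 0.9448 × 1.32 = 1.25 mmol/kg

[HCO3⁻] = 1.25 mmol/kg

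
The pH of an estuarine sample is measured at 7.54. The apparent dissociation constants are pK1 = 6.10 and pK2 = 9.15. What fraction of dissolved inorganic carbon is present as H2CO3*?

α₀ = 1 / (1 + K1/[H⁺] + K1K2/[H⁺]²) = 1 / (1 + 10^+1.44 + 10^-0.17)
   = 1 / (1 + 27.542 + 0.67608) = 1/29.218 = 0.03423

α₀ = 0.0342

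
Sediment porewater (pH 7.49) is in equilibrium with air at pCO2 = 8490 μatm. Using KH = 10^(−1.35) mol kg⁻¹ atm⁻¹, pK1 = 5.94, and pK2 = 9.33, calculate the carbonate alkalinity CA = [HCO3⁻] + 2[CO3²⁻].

CA = 13.8 mmol/kg

[CO2*] = KH · pCO2 = 10^(−1.35) × 8490×10^-6 = 3.792×10^-4 mol/kg
α₀ = 1/(1 + K1/[H⁺] + K1K2/[H⁺]²) = 1/(1 + 10^+1.55 + 10^-0.29) = 0.02703
DIC = [CO2*]/α₀ = 3.792×10^-4 / 0.02703 = 14.03 mmol/kg
CA = (α₁ + 2α₂)·DIC = (0.9591 + 2×0.01386) × 14.03 = 13.8 mmol/kg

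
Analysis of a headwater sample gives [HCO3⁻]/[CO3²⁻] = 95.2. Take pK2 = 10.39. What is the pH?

From K2 = [H⁺][CO3²⁻]/[HCO3⁻]:  pH = pK2 − log₁₀([HCO3⁻]/[CO3²⁻])
log₁₀(95.2) = +1.979
pH = 10.39 − (+1.979) = 8.41

pH = 8.41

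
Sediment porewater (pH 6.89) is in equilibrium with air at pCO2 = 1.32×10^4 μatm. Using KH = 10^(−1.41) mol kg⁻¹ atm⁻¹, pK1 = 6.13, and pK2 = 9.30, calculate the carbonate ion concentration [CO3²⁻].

[CO3²⁻] = 11.5 μmol/kg

[CO2*] = KH · pCO2 = 10^(−1.41) × 1.32×10^4×10^-6 = 5.135×10^-4 mol/kg
α₀ = 1/(1 + K1/[H⁺] + K1K2/[H⁺]²) = 1/(1 + 10^+0.76 + 10^-1.65) = 0.1476
DIC = [CO2*]/α₀ = 5.135×10^-4 / 0.1476 = 3.480 mmol/kg
[CO3²⁻] = α₂·DIC; α₂ = 0.003304, so [CO3²⁻] = 0.003304 × 3.480 = 0.0115 mmol/kg = 11.5 μmol/kg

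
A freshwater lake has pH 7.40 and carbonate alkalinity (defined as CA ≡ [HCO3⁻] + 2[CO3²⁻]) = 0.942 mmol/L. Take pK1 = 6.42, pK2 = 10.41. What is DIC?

DIC = 1.04 mmol/L

CA = [HCO3⁻] + 2[CO3²⁻] = (α₁ + 2α₂)·DIC
At pH 7.40: [H⁺]/K1 = 10^-0.98 = 0.10471, K2/[H⁺] = 10^-3.01 = 0.00097724
α₁ = 1/(1 + 0.10471 + 0.00097724) = 1/1.1057 = 0.9044; α₂ = α₁·K2/[H⁺] = 0.0008838
α₁ + 2α₂ = 0.9062
DIC = CA / (α₁ + 2α₂) = 0.942 / 0.9062 = 1.04 mmol/L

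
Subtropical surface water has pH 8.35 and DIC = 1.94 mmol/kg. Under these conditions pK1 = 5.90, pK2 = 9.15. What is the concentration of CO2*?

[CO2*] = 5.92 μmol/kg

α₀ = 1 / (1 + K1/[H⁺] + K1K2/[H⁺]²) = 1 / (1 + 10^+2.45 + 10^+1.65)
   = 1 / (1 + 281.84 + 44.668) = 1/327.51 = 0.003053
[CO2*] = α₀ × DIC = 0.003053 × 1.94 = 0.00592 mmol/kg = 5.92 μmol/kg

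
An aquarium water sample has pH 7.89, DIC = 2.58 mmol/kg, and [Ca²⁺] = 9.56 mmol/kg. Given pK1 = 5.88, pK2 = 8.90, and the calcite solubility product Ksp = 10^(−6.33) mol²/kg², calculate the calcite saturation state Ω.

α₂ = 1 / (1 + [H⁺]/K2 + [H⁺]²/(K1K2)) = 1 / (1 + 10^+1.01 + 10^-1.00)
   = 1 / (1 + 10.233 + 0.10000) = 1/11.333 = 0.08824
[CO3²⁻] = α₂ × DIC = 0.08824 × 2.58 = 0.2277 mmol/kg
Ksp = 10^(−6.33) = 4.677×10^-7
Ω = [Ca²⁺][CO3²⁻]/Ksp = (9.56×10^-3)(2.277×10^-4) / 4.677×10^-7 = 4.65

Ω = 4.65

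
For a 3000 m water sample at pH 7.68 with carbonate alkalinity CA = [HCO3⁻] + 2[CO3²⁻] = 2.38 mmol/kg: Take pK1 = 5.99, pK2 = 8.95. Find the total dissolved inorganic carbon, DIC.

CA = [HCO3⁻] + 2[CO3²⁻] = (α₁ + 2α₂)·DIC
At pH 7.68: [H⁺]/K1 = 10^-1.69 = 0.020417, K2/[H⁺] = 10^-1.27 = 0.053703
α₁ = 1/(1 + 0.020417 + 0.053703) = 1/1.0741 = 0.9310; α₂ = α₁·K2/[H⁺] = 0.05000
α₁ + 2α₂ = 1.0310
DIC = CA / (α₁ + 2α₂) = 2.38 / 1.0310 = 2.31 mmol/kg

DIC = 2.31 mmol/kg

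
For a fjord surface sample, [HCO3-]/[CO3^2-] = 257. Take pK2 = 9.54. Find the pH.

pH = 7.13

From K2 = [H⁺][CO3^2-]/[HCO3-]:  pH = pK2 − log₁₀([HCO3-]/[CO3^2-])
log₁₀(257) = +2.410
pH = 9.54 − (+2.410) = 7.13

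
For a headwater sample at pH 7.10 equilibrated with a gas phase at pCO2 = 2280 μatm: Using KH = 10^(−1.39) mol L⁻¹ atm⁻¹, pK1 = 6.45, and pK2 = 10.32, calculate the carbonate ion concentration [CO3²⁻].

[CO2*] = KH · pCO2 = 10^(−1.39) × 2280×10^-6 = 9.288×10^-5 mol/L
α₀ = 1/(1 + K1/[H⁺] + K1K2/[H⁺]²) = 1/(1 + 10^+0.65 + 10^-2.57) = 0.1828
DIC = [CO2*]/α₀ = 9.288×10^-5 / 0.1828 = 0.5080 mmol/L
[CO3²⁻] = α₂·DIC; α₂ = 0.0004921, so [CO3²⁻] = 0.0004921 × 0.5080 = 0.000250 mmol/L = 0.250 μmol/L

[CO3²⁻] = 0.250 μmol/L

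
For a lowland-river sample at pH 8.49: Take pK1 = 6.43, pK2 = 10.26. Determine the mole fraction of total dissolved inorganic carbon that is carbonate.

α₂ = 0.0166

α₂ = 1 / (1 + [H⁺]/K2 + [H⁺]²/(K1K2)) = 1 / (1 + 10^+1.77 + 10^-0.29)
   = 1 / (1 + 58.884 + 0.51286) = 1/60.397 = 0.01656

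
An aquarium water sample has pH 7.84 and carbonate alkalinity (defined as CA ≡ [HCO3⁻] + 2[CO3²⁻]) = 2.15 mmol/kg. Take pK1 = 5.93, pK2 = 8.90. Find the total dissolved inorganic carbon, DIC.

DIC = 2.01 mmol/kg

CA = [HCO3⁻] + 2[CO3²⁻] = (α₁ + 2α₂)·DIC
At pH 7.84: [H⁺]/K1 = 10^-1.91 = 0.012303, K2/[H⁺] = 10^-1.06 = 0.087096
α₁ = 1/(1 + 0.012303 + 0.087096) = 1/1.0994 = 0.9096; α₂ = α₁·K2/[H⁺] = 0.07922
α₁ + 2α₂ = 1.0680
DIC = CA / (α₁ + 2α₂) = 2.15 / 1.0680 = 2.01 mmol/kg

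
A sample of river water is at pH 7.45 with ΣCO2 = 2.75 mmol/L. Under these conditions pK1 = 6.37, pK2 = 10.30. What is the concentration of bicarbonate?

α₁ = 1 / (1 + [H⁺]/K1 + K2/[H⁺]) = 1 / (1 + 10^-1.08 + 10^-2.85)
   = 1 / (1 + 0.083176 + 0.0014125) = 1/1.0846 = 0.9220
[HCO3⁻] = α₁ × DIC = 0.9220 × 2.75 = 2.54 mmol/L

[HCO3⁻] = 2.54 mmol/L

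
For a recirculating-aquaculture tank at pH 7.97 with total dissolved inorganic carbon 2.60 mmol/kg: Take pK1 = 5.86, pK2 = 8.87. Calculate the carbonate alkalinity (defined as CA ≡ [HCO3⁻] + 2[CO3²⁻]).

CA = 2.87 mmol/kg

CA = [HCO3⁻] + 2[CO3²⁻] = (α₁ + 2α₂)·DIC
At pH 7.97: [H⁺]/K1 = 10^-2.11 = 0.0077625, K2/[H⁺] = 10^-0.90 = 0.12589
α₁ = 1/(1 + 0.0077625 + 0.12589) = 1/1.1337 = 0.8821; α₂ = α₁·K2/[H⁺] = 0.1111
α₁ + 2α₂ = 1.1042
CA = 1.1042 × 2.60 = 2.87 mmol/kg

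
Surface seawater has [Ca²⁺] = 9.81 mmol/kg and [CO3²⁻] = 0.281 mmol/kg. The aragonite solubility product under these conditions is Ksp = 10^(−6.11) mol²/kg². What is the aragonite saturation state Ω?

Ksp = 10^(−6.11) = 7.762×10^-7
Ω = [Ca²⁺][CO3²⁻]/Ksp = (9.81×10^-3)(0.281×10^-3) / 7.762×10^-7 = 3.55

Ω = 3.55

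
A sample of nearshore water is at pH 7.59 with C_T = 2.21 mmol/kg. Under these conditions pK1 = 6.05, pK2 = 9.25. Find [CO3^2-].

[CO3²⁻] = 0.0460 mmol/kg

α₂ = 1 / (1 + [H⁺]/K2 + [H⁺]²/(K1K2)) = 1 / (1 + 10^+1.66 + 10^+0.12)
   = 1 / (1 + 45.709 + 1.3183) = 1/48.027 = 0.02082
[CO3²⁻] = α₂ × DIC = 0.02082 × 2.21 = 0.0460 mmol/kg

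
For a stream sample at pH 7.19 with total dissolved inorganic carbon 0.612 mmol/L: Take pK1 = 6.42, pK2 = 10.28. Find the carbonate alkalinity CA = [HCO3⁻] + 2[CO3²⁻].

CA = [HCO3⁻] + 2[CO3²⁻] = (α₁ + 2α₂)·DIC
At pH 7.19: [H⁺]/K1 = 10^-0.77 = 0.16982, K2/[H⁺] = 10^-3.09 = 0.00081283
α₁ = 1/(1 + 0.16982 + 0.00081283) = 1/1.1706 = 0.8542; α₂ = α₁·K2/[H⁺] = 0.0006943
α₁ + 2α₂ = 0.8556
CA = 0.8556 × 0.612 = 0.524 mmol/L

CA = 0.524 mmol/L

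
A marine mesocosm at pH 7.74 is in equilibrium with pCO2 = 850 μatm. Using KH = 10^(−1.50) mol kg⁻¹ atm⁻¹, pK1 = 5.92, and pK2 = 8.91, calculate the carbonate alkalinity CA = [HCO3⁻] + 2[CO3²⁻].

CA = 2.02 mmol/kg

[CO2*] = KH · pCO2 = 10^(−1.50) × 850×10^-6 = 2.688×10^-5 mol/kg
α₀ = 1/(1 + K1/[H⁺] + K1K2/[H⁺]²) = 1/(1 + 10^+1.82 + 10^+0.65) = 0.01398
DIC = [CO2*]/α₀ = 2.688×10^-5 / 0.01398 = 1.923 mmol/kg
CA = (α₁ + 2α₂)·DIC = (0.9236 + 2×0.06244) × 1.923 = 2.02 mmol/kg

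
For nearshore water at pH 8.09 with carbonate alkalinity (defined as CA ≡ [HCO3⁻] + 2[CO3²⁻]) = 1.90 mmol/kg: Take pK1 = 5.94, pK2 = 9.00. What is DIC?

DIC = 1.72 mmol/kg

CA = [HCO3⁻] + 2[CO3²⁻] = (α₁ + 2α₂)·DIC
At pH 8.09: [H⁺]/K1 = 10^-2.15 = 0.0070795, K2/[H⁺] = 10^-0.91 = 0.12303
α₁ = 1/(1 + 0.0070795 + 0.12303) = 1/1.1301 = 0.8849; α₂ = α₁·K2/[H⁺] = 0.1089
α₁ + 2α₂ = 1.1026
DIC = CA / (α₁ + 2α₂) = 1.90 / 1.1026 = 1.72 mmol/kg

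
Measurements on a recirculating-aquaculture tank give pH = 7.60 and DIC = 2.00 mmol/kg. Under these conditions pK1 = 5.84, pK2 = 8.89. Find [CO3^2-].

α₂ = 1 / (1 + [H⁺]/K2 + [H⁺]²/(K1K2)) = 1 / (1 + 10^+1.29 + 10^-0.47)
   = 1 / (1 + 19.498 + 0.33884) = 1/20.837 = 0.04799
[CO3²⁻] = α₂ × DIC = 0.04799 × 2.00 = 0.0960 mmol/kg

[CO3²⁻] = 0.0960 mmol/kg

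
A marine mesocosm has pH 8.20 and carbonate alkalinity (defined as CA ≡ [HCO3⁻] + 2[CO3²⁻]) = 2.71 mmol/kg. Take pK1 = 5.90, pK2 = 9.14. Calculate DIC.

CA = [HCO3⁻] + 2[CO3²⁻] = (α₁ + 2α₂)·DIC
At pH 8.20: [H⁺]/K1 = 10^-2.30 = 0.0050119, K2/[H⁺] = 10^-0.94 = 0.11482
α₁ = 1/(1 + 0.0050119 + 0.11482) = 1/1.1198 = 0.8930; α₂ = α₁·K2/[H⁺] = 0.1025
α₁ + 2α₂ = 1.0981
DIC = CA / (α₁ + 2α₂) = 2.71 / 1.0981 = 2.47 mmol/kg

DIC = 2.47 mmol/kg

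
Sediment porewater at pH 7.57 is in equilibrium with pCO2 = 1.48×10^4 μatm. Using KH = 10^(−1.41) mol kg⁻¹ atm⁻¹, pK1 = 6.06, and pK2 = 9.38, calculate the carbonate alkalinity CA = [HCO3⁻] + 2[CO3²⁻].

CA = 19.2 mmol/kg

[CO2*] = KH · pCO2 = 10^(−1.41) × 1.48×10^4×10^-6 = 5.758×10^-4 mol/kg
α₀ = 1/(1 + K1/[H⁺] + K1K2/[H⁺]²) = 1/(1 + 10^+1.51 + 10^-0.30) = 0.02953
DIC = [CO2*]/α₀ = 5.758×10^-4 / 0.02953 = 19.50 mmol/kg
CA = (α₁ + 2α₂)·DIC = (0.9557 + 2×0.01480) × 19.50 = 19.2 mmol/kg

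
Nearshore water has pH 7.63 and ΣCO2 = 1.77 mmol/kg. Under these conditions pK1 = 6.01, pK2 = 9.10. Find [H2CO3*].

[CO2*] = 0.0401 mmol/kg

α₀ = 1 / (1 + K1/[H⁺] + K1K2/[H⁺]²) = 1 / (1 + 10^+1.62 + 10^+0.15)
   = 1 / (1 + 41.687 + 1.4125) = 1/44.099 = 0.02268
[CO2*] = α₀ × DIC = 0.02268 × 1.77 = 0.0401 mmol/kg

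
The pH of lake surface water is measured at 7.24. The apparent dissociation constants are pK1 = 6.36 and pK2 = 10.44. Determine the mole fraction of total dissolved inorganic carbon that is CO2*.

α₀ = 0.116

α₀ = 1 / (1 + K1/[H⁺] + K1K2/[H⁺]²) = 1 / (1 + 10^+0.88 + 10^-2.32)
   = 1 / (1 + 7.5858 + 0.0047863) = 1/8.5906 = 0.1164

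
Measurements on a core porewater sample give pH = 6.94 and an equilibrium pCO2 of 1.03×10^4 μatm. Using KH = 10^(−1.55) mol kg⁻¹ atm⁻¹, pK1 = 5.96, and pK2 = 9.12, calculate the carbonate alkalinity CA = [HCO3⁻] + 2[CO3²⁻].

[CO2*] = KH · pCO2 = 10^(−1.55) × 1.03×10^4×10^-6 = 2.903×10^-4 mol/kg
α₀ = 1/(1 + K1/[H⁺] + K1K2/[H⁺]²) = 1/(1 + 10^+0.98 + 10^-1.20) = 0.09422
DIC = [CO2*]/α₀ = 2.903×10^-4 / 0.09422 = 3.081 mmol/kg
CA = (α₁ + 2α₂)·DIC = (0.8998 + 2×0.005945) × 3.081 = 2.81 mmol/kg

CA = 2.81 mmol/kg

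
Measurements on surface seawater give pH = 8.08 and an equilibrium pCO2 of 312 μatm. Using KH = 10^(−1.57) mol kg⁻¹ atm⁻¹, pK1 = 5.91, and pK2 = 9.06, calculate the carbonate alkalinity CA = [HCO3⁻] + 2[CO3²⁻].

CA = 1.50 mmol/kg

[CO2*] = KH · pCO2 = 10^(−1.57) × 312×10^-6 = 8.398×10^-6 mol/kg
α₀ = 1/(1 + K1/[H⁺] + K1K2/[H⁺]²) = 1/(1 + 10^+2.17 + 10^+1.19) = 0.006083
DIC = [CO2*]/α₀ = 8.398×10^-6 / 0.006083 = 1.381 mmol/kg
CA = (α₁ + 2α₂)·DIC = (0.8997 + 2×0.09421) × 1.381 = 1.50 mmol/kg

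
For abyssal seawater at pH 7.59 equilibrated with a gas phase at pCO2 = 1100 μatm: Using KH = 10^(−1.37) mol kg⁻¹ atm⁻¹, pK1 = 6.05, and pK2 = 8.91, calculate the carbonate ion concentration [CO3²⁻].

[CO3²⁻] = 0.0779 mmol/kg

[CO2*] = KH · pCO2 = 10^(−1.37) × 1100×10^-6 = 4.692×10^-5 mol/kg
α₀ = 1/(1 + K1/[H⁺] + K1K2/[H⁺]²) = 1/(1 + 10^+1.54 + 10^+0.22) = 0.02679
DIC = [CO2*]/α₀ = 4.692×10^-5 / 0.02679 = 1.752 mmol/kg
[CO3²⁻] = α₂·DIC; α₂ = 0.04445, so [CO3²⁻] = 0.04445 × 1.752 = 0.0779 mmol/kg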